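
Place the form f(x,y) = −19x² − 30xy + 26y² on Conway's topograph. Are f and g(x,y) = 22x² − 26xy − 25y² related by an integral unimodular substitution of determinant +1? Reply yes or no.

D₁ = 2876, D₂ = 2876
river cycle of f (length 28): (26, 30, -19), (-19, 46, 10), (10, 34, -43), (-43, 52, 1), (1, 52, -43), (-43, 34, 10), (10, 46, -19), (-19, 30, 26), (26, 22, -23), (-23, 24, 25), … (18 more)
river cycle of g (length 28): (-25, 26, 22), (22, 18, -29), (-29, 40, 11), (11, 48, -13), (-13, 30, 38), (38, 46, -5), (-5, 44, 47), (47, 50, -2), (-2, 50, 47), (47, 44, -5), … (18 more)
cycles differ ⇒ inequivalent

no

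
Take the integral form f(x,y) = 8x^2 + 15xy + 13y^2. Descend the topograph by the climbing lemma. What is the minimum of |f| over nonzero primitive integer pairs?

translate: b→-1 (≡15 mod 16), so (8,15,13)→(8,-1,6)
flip: (8,-1,6)→(6,1,8)
reduced (well bottom): (6,1,8) with a≤c, −a<b≤a
well minimum = a = 6

6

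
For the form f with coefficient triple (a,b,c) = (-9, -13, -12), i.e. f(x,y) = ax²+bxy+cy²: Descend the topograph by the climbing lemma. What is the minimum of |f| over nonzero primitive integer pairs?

translate: b→-5 (≡13 mod 18), so (9,13,12)→(9,-5,8)
flip: (9,-5,8)→(8,5,9)
reduced (well bottom): (8,5,9) with a≤c, −a<b≤a
well minimum |f| = |-8| = 8 (negative-definite)

8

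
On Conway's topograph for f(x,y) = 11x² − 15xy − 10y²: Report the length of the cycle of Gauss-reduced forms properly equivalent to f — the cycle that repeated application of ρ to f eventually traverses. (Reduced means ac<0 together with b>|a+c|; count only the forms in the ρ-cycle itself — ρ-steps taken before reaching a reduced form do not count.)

D = 665, ⌊√D⌋ = 25
descent: ρ → (-10,15,11)  [lands on river]
river: ρ → (11,7,-14)
river: ρ → (-14,21,4)
river: ρ → (4,19,-19)
river: ρ → (-19,19,4)
river: ρ → (4,21,-14)
river: ρ → (-14,7,11)
river: ρ → (11,15,-10)
river: ρ → (-10,25,1)
river: ρ → (1,25,-10)
ρ-cycle length = 10 (tail of 1 descent step not counted)

10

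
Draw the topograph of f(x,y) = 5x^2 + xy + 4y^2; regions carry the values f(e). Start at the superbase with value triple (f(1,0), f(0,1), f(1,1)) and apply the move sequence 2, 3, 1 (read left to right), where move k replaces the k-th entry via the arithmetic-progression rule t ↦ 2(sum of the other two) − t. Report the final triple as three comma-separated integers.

start (5,4,10) = (f(1,0),f(0,1),f(1,1))
replace slot 2: 2·(5+10) − 4 = 26 → (5,26,10)
replace slot 3: 2·(5+26) − 10 = 52 → (5,26,52)
replace slot 1: 2·(26+52) − 5 = 151 → (151,26,52)

151,26,52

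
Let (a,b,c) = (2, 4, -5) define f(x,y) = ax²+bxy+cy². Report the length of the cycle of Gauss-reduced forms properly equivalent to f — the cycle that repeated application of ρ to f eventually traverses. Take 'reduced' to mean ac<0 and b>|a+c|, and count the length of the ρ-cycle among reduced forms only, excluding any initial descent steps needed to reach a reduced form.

D = 56, ⌊√D⌋ = 7
river: ρ → (-5,6,1)
river: ρ → (1,6,-5)
river: ρ → (-5,4,2)
river: ρ → (2,4,-5)
ρ-cycle length = 4 (tail of 0 descent steps not counted)

4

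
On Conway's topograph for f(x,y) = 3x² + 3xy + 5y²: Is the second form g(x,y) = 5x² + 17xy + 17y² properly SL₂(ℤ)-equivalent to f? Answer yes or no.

D₁ = -51, D₂ = -51
f: reduced (well bottom): (3,3,5) with a≤c, −a<b≤a
g: translate: b→-3 (≡17 mod 10), so (5,17,17)→(5,-3,3)
g: flip: (5,-3,3)→(3,3,5)
g: reduced (well bottom): (3,3,5) with a≤c, −a<b≤a
reduced forms (3, 3, 5) vs (3, 3, 5) ⇒ equivalent

yes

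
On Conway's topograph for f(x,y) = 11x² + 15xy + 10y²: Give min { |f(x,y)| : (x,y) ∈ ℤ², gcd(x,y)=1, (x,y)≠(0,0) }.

translate: b→-7 (≡15 mod 22), so (11,15,10)→(11,-7,6)
flip: (11,-7,6)→(6,7,11)
translate: b→-5 (≡7 mod 12), so (6,7,11)→(6,-5,10)
reduced (well bottom): (6,-5,10) with a≤c, −a<b≤a
well minimum = a = 6

6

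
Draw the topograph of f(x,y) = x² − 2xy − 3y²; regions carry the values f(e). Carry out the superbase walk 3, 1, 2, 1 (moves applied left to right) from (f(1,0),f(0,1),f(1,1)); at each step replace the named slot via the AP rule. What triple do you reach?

start (1,-3,-4) = (f(1,0),f(0,1),f(1,1))
replace slot 3: 2·(1+(-3)) − (-4) = 0 → (1,-3,0)
replace slot 1: 2·((-3)+0) − 1 = -7 → (-7,-3,0)
replace slot 2: 2·((-7)+0) − (-3) = -11 → (-7,-11,0)
replace slot 1: 2·((-11)+0) − (-7) = -15 → (-15,-11,0)

-15,-11,0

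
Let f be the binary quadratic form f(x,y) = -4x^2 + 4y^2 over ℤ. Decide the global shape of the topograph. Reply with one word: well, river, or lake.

D = b²−4ac = 0² − 4·(-4)·4 = 64
D = 8² is a perfect square ⇒ form factors over ℤ ⇒ lakes

lake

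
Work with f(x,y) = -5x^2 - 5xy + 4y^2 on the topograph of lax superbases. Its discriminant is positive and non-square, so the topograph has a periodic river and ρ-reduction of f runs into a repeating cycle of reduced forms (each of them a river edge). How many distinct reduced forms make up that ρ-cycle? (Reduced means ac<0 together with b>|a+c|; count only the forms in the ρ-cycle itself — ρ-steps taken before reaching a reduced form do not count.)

D = 105, ⌊√D⌋ = 10
descent: ρ → (4,5,-5)  [lands on river]
river: ρ → (-5,5,4)
river: ρ → (4,3,-6)
river: ρ → (-6,9,1)
river: ρ → (1,9,-6)
river: ρ → (-6,3,4)
ρ-cycle length = 6 (tail of 1 descent step not counted)

6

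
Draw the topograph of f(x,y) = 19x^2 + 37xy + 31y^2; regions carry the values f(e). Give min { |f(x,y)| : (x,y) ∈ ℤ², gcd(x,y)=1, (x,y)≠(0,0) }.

translate: b→-1 (≡37 mod 38), so (19,37,31)→(19,-1,13)
flip: (19,-1,13)→(13,1,19)
reduced (well bottom): (13,1,19) with a≤c, −a<b≤a
well minimum = a = 13

13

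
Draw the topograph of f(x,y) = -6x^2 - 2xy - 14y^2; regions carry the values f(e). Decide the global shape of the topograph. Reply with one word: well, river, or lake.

D = b²−4ac = (-2)² − 4·(-6)·(-14) = -332
D < 0 ⇒ definite ⇒ every region one sign ⇒ single well

well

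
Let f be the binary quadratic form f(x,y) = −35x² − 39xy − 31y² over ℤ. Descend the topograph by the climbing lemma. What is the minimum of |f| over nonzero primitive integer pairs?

translate: b→-31 (≡39 mod 70), so (35,39,31)→(35,-31,27)
flip: (35,-31,27)→(27,31,35)
translate: b→-23 (≡31 mod 54), so (27,31,35)→(27,-23,31)
reduced (well bottom): (27,-23,31) with a≤c, −a<b≤a
well minimum |f| = |-27| = 27 (negative-definite)

27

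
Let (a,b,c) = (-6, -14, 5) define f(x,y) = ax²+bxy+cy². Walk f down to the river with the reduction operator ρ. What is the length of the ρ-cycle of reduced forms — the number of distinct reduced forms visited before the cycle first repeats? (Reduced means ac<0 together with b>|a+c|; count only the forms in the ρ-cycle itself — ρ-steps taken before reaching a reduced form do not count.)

D = 316, ⌊√D⌋ = 17
descent: ρ → (5,14,-6)  [lands on river]
river: ρ → (-6,10,9)
river: ρ → (9,8,-7)
river: ρ → (-7,6,10)
river: ρ → (10,14,-3)
river: ρ → (-3,16,5)
ρ-cycle length = 6 (tail of 1 descent step not counted)

6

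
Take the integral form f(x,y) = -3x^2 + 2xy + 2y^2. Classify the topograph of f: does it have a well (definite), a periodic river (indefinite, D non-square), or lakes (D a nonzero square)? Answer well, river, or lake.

D = b²−4ac = 2² − 4·(-3)·2 = 28
D > 0 non-square ⇒ indefinite ⇒ periodic river

river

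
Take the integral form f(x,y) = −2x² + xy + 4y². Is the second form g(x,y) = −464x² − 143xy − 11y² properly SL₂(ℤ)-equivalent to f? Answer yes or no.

D₁ = 33, D₂ = 33
river cycle of f (length 4): (-2, 5, 1), (1, 5, -2), (-2, 3, 3), (3, 3, -2)
river cycle of g (length 4): (-2, 5, 1), (1, 5, -2), (-2, 3, 3), (3, 3, -2)
cycles coincide ⇒ equivalent

yes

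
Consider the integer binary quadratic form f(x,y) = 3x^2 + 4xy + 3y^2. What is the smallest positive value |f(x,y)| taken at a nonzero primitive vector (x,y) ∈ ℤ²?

translate: b→-2 (≡4 mod 6), so (3,4,3)→(3,-2,2)
flip: (3,-2,2)→(2,2,3)
reduced (well bottom): (2,2,3) with a≤c, −a<b≤a
well minimum = a = 2

2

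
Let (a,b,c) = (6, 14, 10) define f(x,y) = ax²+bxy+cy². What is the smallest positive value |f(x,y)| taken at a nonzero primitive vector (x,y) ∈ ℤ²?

translate: b→2 (≡14 mod 12), so (6,14,10)→(6,2,2)
flip: (6,2,2)→(2,-2,6)
translate: b→2 (≡-2 mod 4), so (2,-2,6)→(2,2,6)
reduced (well bottom): (2,2,6) with a≤c, −a<b≤a
well minimum = a = 2

2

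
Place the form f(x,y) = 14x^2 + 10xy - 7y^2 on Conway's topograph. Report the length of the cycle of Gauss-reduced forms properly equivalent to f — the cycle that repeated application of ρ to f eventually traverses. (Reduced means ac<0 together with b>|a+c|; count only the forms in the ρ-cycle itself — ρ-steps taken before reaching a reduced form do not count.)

D = 492, ⌊√D⌋ = 22
river: ρ → (-7,18,6)
river: ρ → (6,18,-7)
river: ρ → (-7,10,14)
river: ρ → (14,18,-3)
river: ρ → (-3,18,14)
river: ρ → (14,10,-7)
ρ-cycle length = 6 (tail of 0 descent steps not counted)

6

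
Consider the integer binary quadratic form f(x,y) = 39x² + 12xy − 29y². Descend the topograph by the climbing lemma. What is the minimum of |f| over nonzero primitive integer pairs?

river: ρ → (-29,46,22)
river: ρ → (22,42,-33)
river: ρ → (-33,24,31)
river: ρ → (31,38,-26)
river: ρ → (-26,66,3)
river: ρ → (3,66,-26)
river: ρ → (-26,38,31)
river: ρ → (31,24,-33)
river: ρ → (-33,42,22)
river: ρ → (22,46,-29)
river: ρ → (-29,12,39)
river: ρ → (39,66,-2)
river: ρ → (-2,66,39)
river: ρ → (39,12,-29)
closes: descent 0, river 14
min |a| on river = 2

2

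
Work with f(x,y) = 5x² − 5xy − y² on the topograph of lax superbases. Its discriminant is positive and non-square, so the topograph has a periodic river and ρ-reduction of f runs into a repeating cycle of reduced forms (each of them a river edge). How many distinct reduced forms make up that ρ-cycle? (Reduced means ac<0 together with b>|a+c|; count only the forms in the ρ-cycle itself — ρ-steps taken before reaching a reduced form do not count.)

D = 45, ⌊√D⌋ = 6
descent: ρ → (-1,5,5)  [lands on river]
river: ρ → (5,5,-1)
ρ-cycle length = 2 (tail of 1 descent step not counted)

2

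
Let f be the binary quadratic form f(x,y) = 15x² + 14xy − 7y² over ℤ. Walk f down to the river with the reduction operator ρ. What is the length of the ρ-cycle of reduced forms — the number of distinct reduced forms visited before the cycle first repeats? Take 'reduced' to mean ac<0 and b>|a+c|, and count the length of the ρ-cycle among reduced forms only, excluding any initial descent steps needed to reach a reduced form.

D = 616, ⌊√D⌋ = 24
river: ρ → (-7,14,15)
river: ρ → (15,16,-6)
river: ρ → (-6,20,9)
river: ρ → (9,16,-10)
river: ρ → (-10,24,1)
river: ρ → (1,24,-10)
river: ρ → (-10,16,9)
river: ρ → (9,20,-6)
river: ρ → (-6,16,15)
river: ρ → (15,14,-7)
ρ-cycle length = 10 (tail of 0 descent steps not counted)

10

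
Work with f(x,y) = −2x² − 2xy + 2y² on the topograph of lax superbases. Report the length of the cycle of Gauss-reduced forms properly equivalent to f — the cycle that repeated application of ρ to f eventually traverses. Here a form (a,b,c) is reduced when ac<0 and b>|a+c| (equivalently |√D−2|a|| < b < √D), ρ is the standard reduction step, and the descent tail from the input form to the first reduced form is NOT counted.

D = 20, ⌊√D⌋ = 4
descent: ρ → (2,2,-2)  [lands on river]
river: ρ → (-2,2,2)
ρ-cycle length = 2 (tail of 1 descent step not counted)

2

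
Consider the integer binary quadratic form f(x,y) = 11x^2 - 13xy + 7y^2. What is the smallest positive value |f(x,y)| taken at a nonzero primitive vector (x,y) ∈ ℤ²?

translate: b→9 (≡-13 mod 22), so (11,-13,7)→(11,9,5)
flip: (11,9,5)→(5,-9,11)
translate: b→1 (≡-9 mod 10), so (5,-9,11)→(5,1,7)
reduced (well bottom): (5,1,7) with a≤c, −a<b≤a
well minimum = a = 5

5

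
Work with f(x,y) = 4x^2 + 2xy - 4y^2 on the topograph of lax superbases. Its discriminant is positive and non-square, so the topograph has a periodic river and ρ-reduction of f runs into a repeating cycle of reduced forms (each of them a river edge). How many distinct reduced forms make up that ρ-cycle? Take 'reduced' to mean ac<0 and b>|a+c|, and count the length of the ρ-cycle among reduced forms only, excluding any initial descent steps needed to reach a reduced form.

D = 68, ⌊√D⌋ = 8
river: ρ → (-4,6,2)
river: ρ → (2,6,-4)
river: ρ → (-4,2,4)
river: ρ → (4,6,-2)
river: ρ → (-2,6,4)
river: ρ → (4,2,-4)
ρ-cycle length = 6 (tail of 0 descent steps not counted)

6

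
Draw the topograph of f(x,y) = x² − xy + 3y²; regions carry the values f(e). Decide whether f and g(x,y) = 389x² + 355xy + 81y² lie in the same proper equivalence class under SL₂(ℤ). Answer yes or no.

D₁ = -11, D₂ = -11
f: translate: b→1 (≡-1 mod 2), so (1,-1,3)→(1,1,3)
f: reduced (well bottom): (1,1,3) with a≤c, −a<b≤a
g: flip: (389,355,81)→(81,-355,389)
g: translate: b→-31 (≡-355 mod 162), so (81,-355,389)→(81,-31,3)
g: flip: (81,-31,3)→(3,31,81)
g: translate: b→1 (≡31 mod 6), so (3,31,81)→(3,1,1)
g: flip: (3,1,1)→(1,-1,3)
g: translate: b→1 (≡-1 mod 2), so (1,-1,3)→(1,1,3)
g: reduced (well bottom): (1,1,3) with a≤c, −a<b≤a
reduced forms (1, 1, 3) vs (1, 1, 3) ⇒ equivalent

yes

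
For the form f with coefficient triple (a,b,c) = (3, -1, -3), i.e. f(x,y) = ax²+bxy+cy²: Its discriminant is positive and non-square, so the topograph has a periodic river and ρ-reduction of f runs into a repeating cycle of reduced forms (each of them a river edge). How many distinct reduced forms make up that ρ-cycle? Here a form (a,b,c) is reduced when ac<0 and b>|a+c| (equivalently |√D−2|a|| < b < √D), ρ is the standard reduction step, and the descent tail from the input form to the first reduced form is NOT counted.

D = 37, ⌊√D⌋ = 6
descent: ρ → (-3,1,3)  [lands on river]
river: ρ → (3,5,-1)
river: ρ → (-1,5,3)
river: ρ → (3,1,-3)
river: ρ → (-3,5,1)
river: ρ → (1,5,-3)
ρ-cycle length = 6 (tail of 1 descent step not counted)

6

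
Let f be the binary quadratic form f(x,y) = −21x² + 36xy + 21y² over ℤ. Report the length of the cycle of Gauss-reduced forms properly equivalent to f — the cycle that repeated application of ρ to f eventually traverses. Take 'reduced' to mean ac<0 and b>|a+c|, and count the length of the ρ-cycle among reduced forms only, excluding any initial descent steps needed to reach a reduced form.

D = 3060, ⌊√D⌋ = 55
river: ρ → (21,48,-9)
river: ρ → (-9,42,36)
river: ρ → (36,30,-15)
river: ρ → (-15,30,36)
river: ρ → (36,42,-9)
river: ρ → (-9,48,21)
river: ρ → (21,36,-21)
river: ρ → (-21,48,9)
river: ρ → (9,42,-36)
river: ρ → (-36,30,15)
river: ρ → (15,30,-36)
river: ρ → (-36,42,9)
river: ρ → (9,48,-21)
river: ρ → (-21,36,21)
ρ-cycle length = 14 (tail of 0 descent steps not counted)

14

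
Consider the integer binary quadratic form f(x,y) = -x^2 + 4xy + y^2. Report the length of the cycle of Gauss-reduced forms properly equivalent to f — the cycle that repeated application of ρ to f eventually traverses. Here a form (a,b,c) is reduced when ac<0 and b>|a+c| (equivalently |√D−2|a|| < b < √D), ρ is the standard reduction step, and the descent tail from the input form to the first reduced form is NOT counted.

D = 20, ⌊√D⌋ = 4
river: ρ → (1,4,-1)
river: ρ → (-1,4,1)
ρ-cycle length = 2 (tail of 0 descent steps not counted)

2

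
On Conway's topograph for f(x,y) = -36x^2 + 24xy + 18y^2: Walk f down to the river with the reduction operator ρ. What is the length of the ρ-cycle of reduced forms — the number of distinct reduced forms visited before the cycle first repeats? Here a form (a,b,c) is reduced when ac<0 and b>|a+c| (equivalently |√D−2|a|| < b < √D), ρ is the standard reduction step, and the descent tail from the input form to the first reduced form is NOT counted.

D = 3168, ⌊√D⌋ = 56
river: ρ → (18,48,-12)
river: ρ → (-12,48,18)
river: ρ → (18,24,-36)
river: ρ → (-36,48,6)
river: ρ → (6,48,-36)
river: ρ → (-36,24,18)
ρ-cycle length = 6 (tail of 0 descent steps not counted)

6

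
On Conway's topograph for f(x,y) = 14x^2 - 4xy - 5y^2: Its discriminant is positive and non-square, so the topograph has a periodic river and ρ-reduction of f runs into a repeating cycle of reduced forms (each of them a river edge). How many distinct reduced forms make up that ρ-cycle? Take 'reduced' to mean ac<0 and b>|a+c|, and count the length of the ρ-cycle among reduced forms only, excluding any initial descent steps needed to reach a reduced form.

D = 296, ⌊√D⌋ = 17
descent: ρ → (-5,14,5)  [lands on river]
river: ρ → (5,16,-2)
river: ρ → (-2,16,5)
river: ρ → (5,14,-5)
river: ρ → (-5,16,2)
river: ρ → (2,16,-5)
ρ-cycle length = 6 (tail of 1 descent step not counted)

6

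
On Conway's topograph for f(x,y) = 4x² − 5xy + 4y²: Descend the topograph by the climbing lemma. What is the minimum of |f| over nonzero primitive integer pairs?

translate: b→3 (≡-5 mod 8), so (4,-5,4)→(4,3,3)
flip: (4,3,3)→(3,-3,4)
translate: b→3 (≡-3 mod 6), so (3,-3,4)→(3,3,4)
reduced (well bottom): (3,3,4) with a≤c, −a<b≤a
well minimum = a = 3

3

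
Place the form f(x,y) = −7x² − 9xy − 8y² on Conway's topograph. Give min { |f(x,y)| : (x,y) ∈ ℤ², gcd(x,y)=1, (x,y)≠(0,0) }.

translate: b→-5 (≡9 mod 14), so (7,9,8)→(7,-5,6)
flip: (7,-5,6)→(6,5,7)
reduced (well bottom): (6,5,7) with a≤c, −a<b≤a
well minimum |f| = |-6| = 6 (negative-definite)

6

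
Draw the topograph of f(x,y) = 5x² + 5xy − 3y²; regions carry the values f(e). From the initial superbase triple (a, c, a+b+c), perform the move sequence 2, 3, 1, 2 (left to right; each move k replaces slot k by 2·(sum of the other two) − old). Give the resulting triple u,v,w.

start (5,-3,7) = (f(1,0),f(0,1),f(1,1))
replace slot 2: 2·(5+7) − (-3) = 27 → (5,27,7)
replace slot 3: 2·(5+27) − 7 = 57 → (5,27,57)
replace slot 1: 2·(27+57) − 5 = 163 → (163,27,57)
replace slot 2: 2·(163+57) − 27 = 413 → (163,413,57)

163,413,57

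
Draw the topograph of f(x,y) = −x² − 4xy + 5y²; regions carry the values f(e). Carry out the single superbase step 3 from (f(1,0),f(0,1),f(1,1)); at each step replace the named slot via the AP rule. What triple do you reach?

start (-1,5,0) = (f(1,0),f(0,1),f(1,1))
replace slot 3: 2·((-1)+5) − 0 = 8 → (-1,5,8)

-1,5,8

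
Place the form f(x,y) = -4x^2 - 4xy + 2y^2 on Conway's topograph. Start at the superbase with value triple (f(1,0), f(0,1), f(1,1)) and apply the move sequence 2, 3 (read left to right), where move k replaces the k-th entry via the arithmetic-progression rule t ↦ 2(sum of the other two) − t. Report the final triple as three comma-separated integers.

start (-4,2,-6) = (f(1,0),f(0,1),f(1,1))
replace slot 2: 2·((-4)+(-6)) − 2 = -22 → (-4,-22,-6)
replace slot 3: 2·((-4)+(-22)) − (-6) = -46 → (-4,-22,-46)

-4,-22,-46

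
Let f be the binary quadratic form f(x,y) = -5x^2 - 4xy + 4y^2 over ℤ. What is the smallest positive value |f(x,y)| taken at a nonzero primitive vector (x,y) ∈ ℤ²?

descent: ρ → (4,4,-5)  [lands on river]
river: ρ → (-5,6,3)
river: ρ → (3,6,-5)
river: ρ → (-5,4,4)
closes: descent 1, river 4
min |a| on river = 3

3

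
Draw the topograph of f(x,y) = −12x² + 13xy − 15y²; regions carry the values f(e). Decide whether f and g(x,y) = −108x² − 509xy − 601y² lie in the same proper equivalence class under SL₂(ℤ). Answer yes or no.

D₁ = -551, D₂ = -551
f is negative-definite; reduce −f:
−f: translate: b→11 (≡-13 mod 24), so (12,-13,15)→(12,11,14)
−f: reduced (well bottom): (12,11,14) with a≤c, −a<b≤a
flip sign back: reduced form of f is (-12,-11,-14)
g is negative-definite; reduce −g:
−g: translate: b→77 (≡509 mod 216), so (108,509,601)→(108,77,15)
−g: flip: (108,77,15)→(15,-77,108)
−g: translate: b→13 (≡-77 mod 30), so (15,-77,108)→(15,13,12)
−g: flip: (15,13,12)→(12,-13,15)
−g: translate: b→11 (≡-13 mod 24), so (12,-13,15)→(12,11,14)
−g: reduced (well bottom): (12,11,14) with a≤c, −a<b≤a
flip sign back: reduced form of g is (-12,-11,-14)
reduced forms (-12, -11, -14) vs (-12, -11, -14) ⇒ equivalent

yes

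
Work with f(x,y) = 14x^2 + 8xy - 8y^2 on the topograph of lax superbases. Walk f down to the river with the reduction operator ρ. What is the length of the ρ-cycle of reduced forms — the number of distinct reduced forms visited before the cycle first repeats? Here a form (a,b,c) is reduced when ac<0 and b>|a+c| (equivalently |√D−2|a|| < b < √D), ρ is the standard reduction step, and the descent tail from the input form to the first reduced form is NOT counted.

D = 512, ⌊√D⌋ = 22
river: ρ → (-8,8,14)
river: ρ → (14,20,-2)
river: ρ → (-2,20,14)
river: ρ → (14,8,-8)
ρ-cycle length = 4 (tail of 0 descent steps not counted)

4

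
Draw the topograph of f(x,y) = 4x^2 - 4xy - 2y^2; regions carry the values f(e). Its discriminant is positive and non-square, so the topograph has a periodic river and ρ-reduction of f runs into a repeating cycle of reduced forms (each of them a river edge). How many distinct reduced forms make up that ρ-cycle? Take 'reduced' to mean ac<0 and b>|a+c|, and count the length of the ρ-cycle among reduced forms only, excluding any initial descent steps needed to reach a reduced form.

D = 48, ⌊√D⌋ = 6
descent: ρ → (-2,4,4)  [lands on river]
river: ρ → (4,4,-2)
ρ-cycle length = 2 (tail of 1 descent step not counted)

2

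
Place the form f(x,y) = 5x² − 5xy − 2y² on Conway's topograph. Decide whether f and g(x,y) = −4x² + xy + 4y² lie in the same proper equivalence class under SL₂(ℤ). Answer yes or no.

D₁ = 65, D₂ = 65
river cycle of f (length 6): (-2, 5, 5), (5, 5, -2), (-2, 7, 2), (2, 5, -5), (-5, 5, 2), (2, 7, -2)
river cycle of g (length 6): (4, 7, -1), (-1, 7, 4), (4, 1, -4), (-4, 7, 1), (1, 7, -4), (-4, 1, 4)
cycles differ ⇒ inequivalent

no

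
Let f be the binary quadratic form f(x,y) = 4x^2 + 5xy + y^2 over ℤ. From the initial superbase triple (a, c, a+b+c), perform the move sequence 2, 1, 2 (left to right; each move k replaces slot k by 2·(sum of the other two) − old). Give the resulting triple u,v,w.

start (4,1,10) = (f(1,0),f(0,1),f(1,1))
replace slot 2: 2·(4+10) − 1 = 27 → (4,27,10)
replace slot 1: 2·(27+10) − 4 = 70 → (70,27,10)
replace slot 2: 2·(70+10) − 27 = 133 → (70,133,10)

70,133,10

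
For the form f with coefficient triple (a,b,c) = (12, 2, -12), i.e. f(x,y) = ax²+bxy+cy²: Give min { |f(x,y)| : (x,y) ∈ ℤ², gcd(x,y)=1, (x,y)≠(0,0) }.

river: ρ → (-12,22,2)
river: ρ → (2,22,-12)
river: ρ → (-12,2,12)
river: ρ → (12,22,-2)
river: ρ → (-2,22,12)
river: ρ → (12,2,-12)
closes: descent 0, river 6
min |a| on river = 2

2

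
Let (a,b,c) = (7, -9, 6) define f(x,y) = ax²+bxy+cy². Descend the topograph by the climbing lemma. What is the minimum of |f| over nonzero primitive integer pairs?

translate: b→5 (≡-9 mod 14), so (7,-9,6)→(7,5,4)
flip: (7,5,4)→(4,-5,7)
translate: b→3 (≡-5 mod 8), so (4,-5,7)→(4,3,6)
reduced (well bottom): (4,3,6) with a≤c, −a<b≤a
well minimum = a = 4

4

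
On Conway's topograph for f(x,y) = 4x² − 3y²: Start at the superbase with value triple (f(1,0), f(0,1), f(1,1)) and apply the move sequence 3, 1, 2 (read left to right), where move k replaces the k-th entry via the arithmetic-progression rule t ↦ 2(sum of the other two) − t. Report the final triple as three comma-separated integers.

start (4,-3,1) = (f(1,0),f(0,1),f(1,1))
replace slot 3: 2·(4+(-3)) − 1 = 1 → (4,-3,1)
replace slot 1: 2·((-3)+1) − 4 = -8 → (-8,-3,1)
replace slot 2: 2·((-8)+1) − (-3) = -11 → (-8,-11,1)

-8,-11,1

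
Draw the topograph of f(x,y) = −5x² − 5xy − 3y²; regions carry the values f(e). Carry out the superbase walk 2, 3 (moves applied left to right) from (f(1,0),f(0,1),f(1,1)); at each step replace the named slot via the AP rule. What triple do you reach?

start (-5,-3,-13) = (f(1,0),f(0,1),f(1,1))
replace slot 2: 2·((-5)+(-13)) − (-3) = -33 → (-5,-33,-13)
replace slot 3: 2·((-5)+(-33)) − (-13) = -63 → (-5,-33,-63)

-5,-33,-63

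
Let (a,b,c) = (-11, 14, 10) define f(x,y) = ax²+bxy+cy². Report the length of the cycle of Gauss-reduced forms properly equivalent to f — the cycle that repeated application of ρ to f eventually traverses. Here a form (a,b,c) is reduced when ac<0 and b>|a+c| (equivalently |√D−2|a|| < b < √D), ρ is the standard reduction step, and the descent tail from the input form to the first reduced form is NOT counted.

D = 636, ⌊√D⌋ = 25
river: ρ → (10,6,-15)
river: ρ → (-15,24,1)
river: ρ → (1,24,-15)
river: ρ → (-15,6,10)
river: ρ → (10,14,-11)
river: ρ → (-11,8,13)
river: ρ → (13,18,-6)
river: ρ → (-6,18,13)
river: ρ → (13,8,-11)
river: ρ → (-11,14,10)
ρ-cycle length = 10 (tail of 0 descent steps not counted)

10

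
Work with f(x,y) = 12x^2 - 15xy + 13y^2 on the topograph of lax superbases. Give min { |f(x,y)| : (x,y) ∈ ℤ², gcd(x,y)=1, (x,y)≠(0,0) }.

translate: b→9 (≡-15 mod 24), so (12,-15,13)→(12,9,10)
flip: (12,9,10)→(10,-9,12)
reduced (well bottom): (10,-9,12) with a≤c, −a<b≤a
well minimum = a = 10

10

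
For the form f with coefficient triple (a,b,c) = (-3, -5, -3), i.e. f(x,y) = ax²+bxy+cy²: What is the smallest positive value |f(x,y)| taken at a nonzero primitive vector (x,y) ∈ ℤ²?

translate: b→-1 (≡5 mod 6), so (3,5,3)→(3,-1,1)
flip: (3,-1,1)→(1,1,3)
reduced (well bottom): (1,1,3) with a≤c, −a<b≤a
well minimum |f| = |-1| = 1 (negative-definite)

1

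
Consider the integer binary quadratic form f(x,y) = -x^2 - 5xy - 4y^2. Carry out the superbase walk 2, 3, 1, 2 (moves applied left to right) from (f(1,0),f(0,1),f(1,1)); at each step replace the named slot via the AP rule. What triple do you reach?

start (-1,-4,-10) = (f(1,0),f(0,1),f(1,1))
replace slot 2: 2·((-1)+(-10)) − (-4) = -18 → (-1,-18,-10)
replace slot 3: 2·((-1)+(-18)) − (-10) = -28 → (-1,-18,-28)
replace slot 1: 2·((-18)+(-28)) − (-1) = -91 → (-91,-18,-28)
replace slot 2: 2·((-91)+(-28)) − (-18) = -220 → (-91,-220,-28)

-91,-220,-28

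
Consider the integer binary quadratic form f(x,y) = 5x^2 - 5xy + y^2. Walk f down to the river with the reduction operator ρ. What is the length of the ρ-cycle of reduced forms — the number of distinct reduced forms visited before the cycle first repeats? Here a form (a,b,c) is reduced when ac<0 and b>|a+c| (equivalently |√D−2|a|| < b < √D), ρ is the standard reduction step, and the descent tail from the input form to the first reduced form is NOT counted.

D = 5, ⌊√D⌋ = 2
descent: ρ → (1,1,-1)  [lands on river]
river: ρ → (-1,1,1)
ρ-cycle length = 2 (tail of 1 descent step not counted)

2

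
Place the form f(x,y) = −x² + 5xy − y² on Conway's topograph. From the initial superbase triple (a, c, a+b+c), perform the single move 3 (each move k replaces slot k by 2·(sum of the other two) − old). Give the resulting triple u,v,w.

start (-1,-1,3) = (f(1,0),f(0,1),f(1,1))
replace slot 3: 2·((-1)+(-1)) − 3 = -7 → (-1,-1,-7)

-1,-1,-7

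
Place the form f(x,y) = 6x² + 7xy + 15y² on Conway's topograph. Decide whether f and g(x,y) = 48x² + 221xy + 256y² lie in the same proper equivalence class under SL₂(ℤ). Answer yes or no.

D₁ = -311, D₂ = -311
f: translate: b→-5 (≡7 mod 12), so (6,7,15)→(6,-5,14)
f: reduced (well bottom): (6,-5,14) with a≤c, −a<b≤a
g: translate: b→29 (≡221 mod 96), so (48,221,256)→(48,29,6)
g: flip: (48,29,6)→(6,-29,48)
g: translate: b→-5 (≡-29 mod 12), so (6,-29,48)→(6,-5,14)
g: reduced (well bottom): (6,-5,14) with a≤c, −a<b≤a
reduced forms (6, -5, 14) vs (6, -5, 14) ⇒ equivalent

yes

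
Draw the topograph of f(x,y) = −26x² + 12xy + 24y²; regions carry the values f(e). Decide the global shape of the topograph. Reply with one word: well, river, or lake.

D = b²−4ac = 12² − 4·(-26)·24 = 2640
D > 0 non-square ⇒ indefinite ⇒ periodic river

river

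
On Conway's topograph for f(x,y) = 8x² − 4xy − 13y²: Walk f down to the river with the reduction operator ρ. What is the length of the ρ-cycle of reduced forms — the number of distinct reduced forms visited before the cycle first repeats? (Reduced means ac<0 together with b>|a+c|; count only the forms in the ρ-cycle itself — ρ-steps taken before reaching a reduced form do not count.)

D = 432, ⌊√D⌋ = 20
descent: ρ → (-13,4,8)
descent: ρ → (8,12,-9)  [lands on river]
river: ρ → (-9,6,11)
river: ρ → (11,16,-4)
river: ρ → (-4,16,11)
river: ρ → (11,6,-9)
river: ρ → (-9,12,8)
river: ρ → (8,20,-1)
river: ρ → (-1,20,8)
ρ-cycle length = 8 (tail of 2 descent steps not counted)

8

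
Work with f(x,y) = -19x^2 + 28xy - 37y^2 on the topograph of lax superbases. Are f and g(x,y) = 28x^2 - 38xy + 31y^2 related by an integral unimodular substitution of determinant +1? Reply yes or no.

D₁ = -2028, D₂ = -2028
f is negative-definite; reduce −f:
−f: translate: b→10 (≡-28 mod 38), so (19,-28,37)→(19,10,28)
−f: reduced (well bottom): (19,10,28) with a≤c, −a<b≤a
flip sign back: reduced form of f is (-19,-10,-28)
g: translate: b→18 (≡-38 mod 56), so (28,-38,31)→(28,18,21)
g: flip: (28,18,21)→(21,-18,28)
g: reduced (well bottom): (21,-18,28) with a≤c, −a<b≤a
reduced forms (-19, -10, -28) vs (21, -18, 28) ⇒ inequivalent

no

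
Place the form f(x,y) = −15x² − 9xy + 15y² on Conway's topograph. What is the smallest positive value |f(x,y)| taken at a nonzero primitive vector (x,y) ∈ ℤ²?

descent: ρ → (15,9,-15)  [lands on river]
river: ρ → (-15,21,9)
river: ρ → (9,15,-21)
river: ρ → (-21,27,3)
river: ρ → (3,27,-21)
river: ρ → (-21,15,9)
river: ρ → (9,21,-15)
river: ρ → (-15,9,15)
river: ρ → (15,21,-9)
river: ρ → (-9,15,21)
river: ρ → (21,27,-3)
river: ρ → (-3,27,21)
river: ρ → (21,15,-9)
river: ρ → (-9,21,15)
closes: descent 1, river 14
min |a| on river = 3

3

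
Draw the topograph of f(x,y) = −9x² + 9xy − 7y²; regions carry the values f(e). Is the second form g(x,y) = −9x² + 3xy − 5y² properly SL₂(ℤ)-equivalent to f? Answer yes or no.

D₁ = -171, D₂ = -171
f is negative-definite; reduce −f:
−f: translate: b→9 (≡-9 mod 18), so (9,-9,7)→(9,9,7)
−f: flip: (9,9,7)→(7,-9,9)
−f: translate: b→5 (≡-9 mod 14), so (7,-9,9)→(7,5,7)
−f: reduced (well bottom): (7,5,7) with a≤c, −a<b≤a
flip sign back: reduced form of f is (-7,-5,-7)
g is negative-definite; reduce −g:
−g: flip: (9,-3,5)→(5,3,9)
−g: reduced (well bottom): (5,3,9) with a≤c, −a<b≤a
flip sign back: reduced form of g is (-5,-3,-9)
reduced forms (-7, -5, -7) vs (-5, -3, -9) ⇒ inequivalent

no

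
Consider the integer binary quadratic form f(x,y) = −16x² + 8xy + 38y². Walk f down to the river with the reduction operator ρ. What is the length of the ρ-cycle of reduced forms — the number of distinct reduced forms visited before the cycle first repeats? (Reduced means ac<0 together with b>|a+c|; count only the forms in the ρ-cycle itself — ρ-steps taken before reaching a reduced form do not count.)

D = 2496, ⌊√D⌋ = 49
descent: ρ → (38,-8,-16)
descent: ρ → (-16,40,14)  [lands on river]
river: ρ → (14,44,-10)
river: ρ → (-10,36,30)
river: ρ → (30,24,-16)
ρ-cycle length = 4 (tail of 2 descent steps not counted)

4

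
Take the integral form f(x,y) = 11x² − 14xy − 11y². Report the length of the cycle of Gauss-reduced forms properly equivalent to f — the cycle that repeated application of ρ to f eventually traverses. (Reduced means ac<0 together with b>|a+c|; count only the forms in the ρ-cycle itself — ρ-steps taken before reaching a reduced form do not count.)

D = 680, ⌊√D⌋ = 26
descent: ρ → (-11,14,11)  [lands on river]
river: ρ → (11,8,-14)
river: ρ → (-14,20,5)
river: ρ → (5,20,-14)
river: ρ → (-14,8,11)
river: ρ → (11,14,-11)
river: ρ → (-11,8,14)
river: ρ → (14,20,-5)
river: ρ → (-5,20,14)
river: ρ → (14,8,-11)
ρ-cycle length = 10 (tail of 1 descent step not counted)

10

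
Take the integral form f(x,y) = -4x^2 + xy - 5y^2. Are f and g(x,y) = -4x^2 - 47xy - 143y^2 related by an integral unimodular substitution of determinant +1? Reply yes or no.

D₁ = -79, D₂ = -79
f is negative-definite; reduce −f:
−f: reduced (well bottom): (4,-1,5) with a≤c, −a<b≤a
flip sign back: reduced form of f is (-4,1,-5)
g is negative-definite; reduce −g:
−g: translate: b→-1 (≡47 mod 8), so (4,47,143)→(4,-1,5)
−g: reduced (well bottom): (4,-1,5) with a≤c, −a<b≤a
flip sign back: reduced form of g is (-4,1,-5)
reduced forms (-4, 1, -5) vs (-4, 1, -5) ⇒ equivalent

yes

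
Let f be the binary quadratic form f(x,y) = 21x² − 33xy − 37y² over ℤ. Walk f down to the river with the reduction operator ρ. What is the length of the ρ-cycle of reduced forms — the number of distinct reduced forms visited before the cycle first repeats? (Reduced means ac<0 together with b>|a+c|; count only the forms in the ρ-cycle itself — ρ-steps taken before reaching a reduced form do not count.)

D = 4197, ⌊√D⌋ = 64
descent: ρ → (-37,33,21)  [lands on river]
river: ρ → (21,51,-19)
river: ρ → (-19,63,3)
river: ρ → (3,63,-19)
river: ρ → (-19,51,21)
river: ρ → (21,33,-37)
river: ρ → (-37,41,17)
river: ρ → (17,61,-7)
river: ρ → (-7,51,57)
river: ρ → (57,63,-1)
river: ρ → (-1,63,57)
river: ρ → (57,51,-7)
river: ρ → (-7,61,17)
river: ρ → (17,41,-37)
ρ-cycle length = 14 (tail of 1 descent step not counted)

14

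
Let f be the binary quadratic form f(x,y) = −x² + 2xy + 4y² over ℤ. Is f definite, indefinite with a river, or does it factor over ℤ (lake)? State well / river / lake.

D = b²−4ac = 2² − 4·(-1)·4 = 20
D > 0 non-square ⇒ indefinite ⇒ periodic river

river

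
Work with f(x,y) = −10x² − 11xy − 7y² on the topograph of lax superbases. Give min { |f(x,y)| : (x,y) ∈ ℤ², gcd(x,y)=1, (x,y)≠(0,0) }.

translate: b→-9 (≡11 mod 20), so (10,11,7)→(10,-9,6)
flip: (10,-9,6)→(6,9,10)
translate: b→-3 (≡9 mod 12), so (6,9,10)→(6,-3,7)
reduced (well bottom): (6,-3,7) with a≤c, −a<b≤a
well minimum |f| = |-6| = 6 (negative-definite)

6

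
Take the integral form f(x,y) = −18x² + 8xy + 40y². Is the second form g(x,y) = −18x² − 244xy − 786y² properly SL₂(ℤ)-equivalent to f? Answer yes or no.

D₁ = 2944, D₂ = 2944
river cycle of f (length 12): (-18, 44, 14), (14, 40, -24), (-24, 8, 30), (30, 52, -2), (-2, 52, 30), (30, 8, -24), (-24, 40, 14), (14, 44, -18), (-18, 28, 30), (30, 32, -16), … (2 more)
river cycle of g (length 12): (-18, 44, 14), (14, 40, -24), (-24, 8, 30), (30, 52, -2), (-2, 52, 30), (30, 8, -24), (-24, 40, 14), (14, 44, -18), (-18, 28, 30), (30, 32, -16), … (2 more)
cycles coincide ⇒ equivalent

yes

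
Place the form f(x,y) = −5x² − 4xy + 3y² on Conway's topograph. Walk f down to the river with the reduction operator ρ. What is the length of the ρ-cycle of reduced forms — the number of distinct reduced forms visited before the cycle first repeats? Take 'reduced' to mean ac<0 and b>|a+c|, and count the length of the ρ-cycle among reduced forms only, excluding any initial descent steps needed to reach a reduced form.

D = 76, ⌊√D⌋ = 8
descent: ρ → (3,4,-5)  [lands on river]
river: ρ → (-5,6,2)
river: ρ → (2,6,-5)
river: ρ → (-5,4,3)
river: ρ → (3,8,-1)
river: ρ → (-1,8,3)
ρ-cycle length = 6 (tail of 1 descent step not counted)

6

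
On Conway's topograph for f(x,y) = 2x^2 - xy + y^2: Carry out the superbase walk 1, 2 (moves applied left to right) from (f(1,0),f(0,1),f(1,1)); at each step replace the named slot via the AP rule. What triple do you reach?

start (2,1,2) = (f(1,0),f(0,1),f(1,1))
replace slot 1: 2·(1+2) − 2 = 4 → (4,1,2)
replace slot 2: 2·(4+2) − 1 = 11 → (4,11,2)

4,11,2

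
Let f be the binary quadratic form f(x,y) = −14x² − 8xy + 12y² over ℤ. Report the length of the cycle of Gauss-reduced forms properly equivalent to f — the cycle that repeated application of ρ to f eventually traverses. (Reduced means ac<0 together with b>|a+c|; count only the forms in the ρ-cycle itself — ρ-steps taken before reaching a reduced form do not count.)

D = 736, ⌊√D⌋ = 27
descent: ρ → (12,8,-14)  [lands on river]
river: ρ → (-14,20,6)
river: ρ → (6,16,-20)
river: ρ → (-20,24,2)
river: ρ → (2,24,-20)
river: ρ → (-20,16,6)
river: ρ → (6,20,-14)
river: ρ → (-14,8,12)
river: ρ → (12,16,-10)
river: ρ → (-10,24,4)
river: ρ → (4,24,-10)
river: ρ → (-10,16,12)
ρ-cycle length = 12 (tail of 1 descent step not counted)

12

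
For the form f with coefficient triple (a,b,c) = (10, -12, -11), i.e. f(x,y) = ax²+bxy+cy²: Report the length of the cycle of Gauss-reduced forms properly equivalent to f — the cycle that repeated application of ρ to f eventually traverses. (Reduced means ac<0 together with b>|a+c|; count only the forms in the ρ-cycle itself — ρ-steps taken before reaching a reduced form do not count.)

D = 584, ⌊√D⌋ = 24
descent: ρ → (-11,12,10)  [lands on river]
river: ρ → (10,8,-13)
river: ρ → (-13,18,5)
river: ρ → (5,22,-5)
river: ρ → (-5,18,13)
river: ρ → (13,8,-10)
river: ρ → (-10,12,11)
river: ρ → (11,10,-11)
ρ-cycle length = 8 (tail of 1 descent step not counted)

8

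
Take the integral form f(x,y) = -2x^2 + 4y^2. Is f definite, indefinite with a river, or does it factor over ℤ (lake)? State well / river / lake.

D = b²−4ac = 0² − 4·(-2)·4 = 32
D > 0 non-square ⇒ indefinite ⇒ periodic river

river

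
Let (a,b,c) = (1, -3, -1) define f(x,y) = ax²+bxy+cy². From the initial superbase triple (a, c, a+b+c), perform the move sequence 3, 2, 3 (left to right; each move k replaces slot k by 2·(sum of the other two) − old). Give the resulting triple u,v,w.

start (1,-1,-3) = (f(1,0),f(0,1),f(1,1))
replace slot 3: 2·(1+(-1)) − (-3) = 3 → (1,-1,3)
replace slot 2: 2·(1+3) − (-1) = 9 → (1,9,3)
replace slot 3: 2·(1+9) − 3 = 17 → (1,9,17)

1,9,17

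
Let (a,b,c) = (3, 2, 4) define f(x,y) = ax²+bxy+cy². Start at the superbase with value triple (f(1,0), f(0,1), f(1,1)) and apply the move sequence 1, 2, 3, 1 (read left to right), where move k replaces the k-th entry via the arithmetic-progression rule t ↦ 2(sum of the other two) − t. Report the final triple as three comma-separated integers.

start (3,4,9) = (f(1,0),f(0,1),f(1,1))
replace slot 1: 2·(4+9) − 3 = 23 → (23,4,9)
replace slot 2: 2·(23+9) − 4 = 60 → (23,60,9)
replace slot 3: 2·(23+60) − 9 = 157 → (23,60,157)
replace slot 1: 2·(60+157) − 23 = 411 → (411,60,157)

411,60,157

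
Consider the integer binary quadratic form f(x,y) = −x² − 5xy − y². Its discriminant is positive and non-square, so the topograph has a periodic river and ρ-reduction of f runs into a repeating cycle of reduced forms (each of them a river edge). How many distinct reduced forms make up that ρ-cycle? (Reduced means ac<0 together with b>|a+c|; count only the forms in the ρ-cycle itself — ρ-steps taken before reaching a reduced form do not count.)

D = 21, ⌊√D⌋ = 4
descent: ρ → (-1,3,3)  [lands on river]
river: ρ → (3,3,-1)
ρ-cycle length = 2 (tail of 1 descent step not counted)

2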